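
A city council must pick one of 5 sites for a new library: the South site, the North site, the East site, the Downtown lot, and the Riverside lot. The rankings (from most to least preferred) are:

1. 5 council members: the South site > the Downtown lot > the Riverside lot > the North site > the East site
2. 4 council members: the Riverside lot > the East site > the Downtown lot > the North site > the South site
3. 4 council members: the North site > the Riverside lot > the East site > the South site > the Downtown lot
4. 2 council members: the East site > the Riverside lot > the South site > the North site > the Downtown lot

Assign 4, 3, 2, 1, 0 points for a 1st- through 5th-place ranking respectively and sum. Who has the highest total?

the South site: 5·4 + 4·0 + 4·1 + 2·2 = 28
the North site: 5·1 + 4·1 + 4·4 + 2·1 = 27
the East site: 5·0 + 4·3 + 4·2 + 2·4 = 28
the Downtown lot: 5·3 + 4·2 + 4·0 + 2·0 = 23
the Riverside lot: 5·2 + 4·4 + 4·3 + 2·3 = 44
the Riverside lot has the highest Borda score (44).

the Riverside lot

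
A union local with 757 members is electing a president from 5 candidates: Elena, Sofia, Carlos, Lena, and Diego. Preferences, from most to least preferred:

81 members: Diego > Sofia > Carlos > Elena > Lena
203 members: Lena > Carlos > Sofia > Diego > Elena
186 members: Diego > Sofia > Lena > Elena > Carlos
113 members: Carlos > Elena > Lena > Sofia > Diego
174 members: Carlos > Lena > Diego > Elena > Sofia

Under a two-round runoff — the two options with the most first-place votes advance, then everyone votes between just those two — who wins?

Carlos

Round 1 first-place votes: Elena 0, Sofia 0, Carlos 287, Lena 203, Diego 267.
Carlos and Diego advance.
Runoff: Carlos is preferred to Diego by 490 voters; Diego by 267.
Carlos wins the runoff.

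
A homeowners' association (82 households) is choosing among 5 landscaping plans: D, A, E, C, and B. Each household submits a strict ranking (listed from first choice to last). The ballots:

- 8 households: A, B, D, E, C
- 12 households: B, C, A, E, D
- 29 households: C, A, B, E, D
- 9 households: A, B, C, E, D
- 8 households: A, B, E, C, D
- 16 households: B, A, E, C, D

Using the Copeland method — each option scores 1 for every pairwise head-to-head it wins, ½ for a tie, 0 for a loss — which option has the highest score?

D: loses to A, E, C, and B → score 0.
A: beats D, E, and B; ties C → score 3.5.
E: beats D; loses to A, C, and B → score 1.
C: beats D and E; ties A; loses to B → score 2.5.
B: beats D, E, and C; loses to A → score 3.
A has the best pairwise record.

A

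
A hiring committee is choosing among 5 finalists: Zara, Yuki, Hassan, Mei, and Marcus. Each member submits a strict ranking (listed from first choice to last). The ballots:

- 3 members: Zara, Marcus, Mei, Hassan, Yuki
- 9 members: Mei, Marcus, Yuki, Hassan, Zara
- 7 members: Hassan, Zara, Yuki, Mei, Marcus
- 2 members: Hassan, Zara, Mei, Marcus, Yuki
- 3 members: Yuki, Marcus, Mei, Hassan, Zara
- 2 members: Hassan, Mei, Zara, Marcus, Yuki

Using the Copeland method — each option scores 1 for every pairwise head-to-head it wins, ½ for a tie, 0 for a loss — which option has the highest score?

Mei

Zara: beats Yuki and Marcus; loses to Hassan and Mei → score 2.
Yuki: loses to Zara, Hassan, Mei, and Marcus → score 0.
Hassan: beats Zara and Yuki; loses to Mei and Marcus → score 2.
Mei: beats Zara, Yuki, Hassan, and Marcus → score 4.
Marcus: beats Yuki and Hassan; loses to Zara and Mei → score 2.
Mei has the best pairwise record.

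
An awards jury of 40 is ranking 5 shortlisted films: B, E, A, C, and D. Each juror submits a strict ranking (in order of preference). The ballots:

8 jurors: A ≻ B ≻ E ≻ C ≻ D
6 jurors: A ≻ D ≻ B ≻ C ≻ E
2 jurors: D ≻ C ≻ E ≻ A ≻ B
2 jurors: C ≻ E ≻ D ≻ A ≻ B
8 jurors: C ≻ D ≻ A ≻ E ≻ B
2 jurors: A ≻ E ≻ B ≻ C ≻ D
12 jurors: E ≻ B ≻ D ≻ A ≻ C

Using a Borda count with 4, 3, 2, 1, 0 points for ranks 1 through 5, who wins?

B: 8·3 + 6·2 + 2·0 + 2·0 + 8·0 + 2·2 + 12·3 = 76
E: 8·2 + 6·0 + 2·2 + 2·3 + 8·1 + 2·3 + 12·4 = 88
A: 8·4 + 6·4 + 2·1 + 2·1 + 8·2 + 2·4 + 12·1 = 96
C: 8·1 + 6·1 + 2·3 + 2·4 + 8·4 + 2·1 + 12·0 = 62
D: 8·0 + 6·3 + 2·4 + 2·2 + 8·3 + 2·0 + 12·2 = 78
A has the highest Borda score (96).

A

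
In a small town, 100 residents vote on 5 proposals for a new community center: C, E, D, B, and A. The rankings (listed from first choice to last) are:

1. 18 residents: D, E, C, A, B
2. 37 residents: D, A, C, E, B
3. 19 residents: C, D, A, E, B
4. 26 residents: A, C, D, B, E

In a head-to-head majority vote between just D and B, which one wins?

Voters preferring D to B: 100; preferring B to D: 0.
D wins the head-to-head.

D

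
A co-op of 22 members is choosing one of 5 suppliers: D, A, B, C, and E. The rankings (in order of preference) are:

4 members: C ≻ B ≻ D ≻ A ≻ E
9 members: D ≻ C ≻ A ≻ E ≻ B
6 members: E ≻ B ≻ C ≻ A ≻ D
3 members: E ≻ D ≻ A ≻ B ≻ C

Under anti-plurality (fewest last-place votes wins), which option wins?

A

Last-place votes: D 6, A 0, B 9, C 3, E 4.
A is ranked last by the fewest voters, so A wins.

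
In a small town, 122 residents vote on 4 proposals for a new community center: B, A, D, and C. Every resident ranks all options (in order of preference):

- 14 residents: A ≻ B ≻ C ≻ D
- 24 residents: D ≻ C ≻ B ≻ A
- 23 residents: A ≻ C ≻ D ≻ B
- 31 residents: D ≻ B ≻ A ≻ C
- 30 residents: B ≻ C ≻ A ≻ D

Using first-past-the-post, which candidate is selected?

D

First-place votes: B 30, A 37, D 55, C 0.
D has the most first-place votes.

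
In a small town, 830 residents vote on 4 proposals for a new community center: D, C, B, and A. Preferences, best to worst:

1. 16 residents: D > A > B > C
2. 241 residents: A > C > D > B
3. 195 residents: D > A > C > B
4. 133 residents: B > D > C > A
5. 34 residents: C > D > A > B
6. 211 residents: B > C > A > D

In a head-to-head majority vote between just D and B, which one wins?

Voters preferring D to B: 486; preferring B to D: 344.
D wins the head-to-head.

D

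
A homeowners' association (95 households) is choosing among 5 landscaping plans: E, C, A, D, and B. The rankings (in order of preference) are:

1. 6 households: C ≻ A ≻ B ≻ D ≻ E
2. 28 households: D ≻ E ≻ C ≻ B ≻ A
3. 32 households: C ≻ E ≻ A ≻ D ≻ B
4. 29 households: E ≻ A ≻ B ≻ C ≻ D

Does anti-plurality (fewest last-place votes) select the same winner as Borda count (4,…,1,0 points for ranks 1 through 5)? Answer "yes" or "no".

Anti-plurality — last-place votes: E 6, C 0, A 28, D 29, B 32. Winner: C.
Borda — scores: E 296, C 237, A 169, D 150, B 98. Winner: E.
The two methods disagree.

no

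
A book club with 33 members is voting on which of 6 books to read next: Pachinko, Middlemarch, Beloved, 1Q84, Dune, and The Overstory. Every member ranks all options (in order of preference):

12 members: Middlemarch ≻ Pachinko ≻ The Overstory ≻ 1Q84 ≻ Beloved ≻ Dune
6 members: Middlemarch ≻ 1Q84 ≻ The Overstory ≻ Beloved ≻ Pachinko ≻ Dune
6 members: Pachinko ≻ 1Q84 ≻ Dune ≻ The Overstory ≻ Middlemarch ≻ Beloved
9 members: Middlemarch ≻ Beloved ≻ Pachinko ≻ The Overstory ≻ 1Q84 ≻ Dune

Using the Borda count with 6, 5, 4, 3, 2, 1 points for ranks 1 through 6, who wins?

Pachinko: 12·5 + 6·2 + 6·6 + 9·4 = 144
Middlemarch: 12·6 + 6·6 + 6·2 + 9·6 = 174
Beloved: 12·2 + 6·3 + 6·1 + 9·5 = 93
1Q84: 12·3 + 6·5 + 6·5 + 9·2 = 114
Dune: 12·1 + 6·1 + 6·4 + 9·1 = 51
The Overstory: 12·4 + 6·4 + 6·3 + 9·3 = 117
Middlemarch has the highest Borda score (174).

Middlemarch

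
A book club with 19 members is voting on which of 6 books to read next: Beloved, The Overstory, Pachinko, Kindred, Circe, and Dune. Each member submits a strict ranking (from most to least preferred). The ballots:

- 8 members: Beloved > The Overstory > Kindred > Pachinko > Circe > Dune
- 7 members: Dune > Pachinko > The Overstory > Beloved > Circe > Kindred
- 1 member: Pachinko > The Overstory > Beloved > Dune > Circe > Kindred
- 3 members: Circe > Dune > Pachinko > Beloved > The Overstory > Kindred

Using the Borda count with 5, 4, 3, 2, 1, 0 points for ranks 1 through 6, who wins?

Beloved

Beloved: 8·5 + 7·2 + 1·3 + 3·2 = 63
The Overstory: 8·4 + 7·3 + 1·4 + 3·1 = 60
Pachinko: 8·2 + 7·4 + 1·5 + 3·3 = 58
Kindred: 8·3 + 7·0 + 1·0 + 3·0 = 24
Circe: 8·1 + 7·1 + 1·1 + 3·5 = 31
Dune: 8·0 + 7·5 + 1·2 + 3·4 = 49
Beloved has the highest Borda score (63).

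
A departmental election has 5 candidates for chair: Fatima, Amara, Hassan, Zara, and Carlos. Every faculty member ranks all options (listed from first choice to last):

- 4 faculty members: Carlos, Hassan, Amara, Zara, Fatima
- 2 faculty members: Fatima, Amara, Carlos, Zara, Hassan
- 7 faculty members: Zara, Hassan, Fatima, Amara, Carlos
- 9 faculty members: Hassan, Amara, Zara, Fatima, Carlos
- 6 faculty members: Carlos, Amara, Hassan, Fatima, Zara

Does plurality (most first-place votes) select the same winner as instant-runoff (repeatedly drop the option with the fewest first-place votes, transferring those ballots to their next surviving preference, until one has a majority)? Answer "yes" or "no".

Plurality — first-place votes: Fatima 2, Amara 0, Hassan 9, Zara 7, Carlos 10. Winner: Carlos.
Instant-runoff — R1 Fatima 2, Amara 0, Hassan 9, Zara 7, Carlos 10 (Amara out); R2 Fatima 2, Hassan 9, Zara 7, Carlos 10 (Fatima out); R3 Hassan 9, Zara 7, Carlos 12 (Zara out); R4 Hassan 16, Carlos 12 (Hassan winner). Winner: Hassan.
The two methods disagree.

no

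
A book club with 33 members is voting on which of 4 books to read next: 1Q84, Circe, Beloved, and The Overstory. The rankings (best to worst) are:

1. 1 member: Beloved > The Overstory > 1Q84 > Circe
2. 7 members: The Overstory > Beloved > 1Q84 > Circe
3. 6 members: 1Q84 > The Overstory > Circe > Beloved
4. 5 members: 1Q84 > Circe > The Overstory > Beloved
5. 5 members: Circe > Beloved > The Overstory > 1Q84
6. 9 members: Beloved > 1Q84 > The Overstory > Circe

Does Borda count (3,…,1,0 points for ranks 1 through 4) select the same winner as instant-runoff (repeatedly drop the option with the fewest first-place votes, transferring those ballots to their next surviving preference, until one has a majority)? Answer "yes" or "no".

no

Borda — scores: 1Q84 59, Circe 31, Beloved 54, The Overstory 54. Winner: 1Q84.
Instant-runoff — R1 1Q84 11, Circe 5, Beloved 10, The Overstory 7 (Circe out); R2 1Q84 11, Beloved 15, The Overstory 7 (The Overstory out); R3 1Q84 11, Beloved 22 (Beloved winner). Winner: Beloved.
The two methods disagree.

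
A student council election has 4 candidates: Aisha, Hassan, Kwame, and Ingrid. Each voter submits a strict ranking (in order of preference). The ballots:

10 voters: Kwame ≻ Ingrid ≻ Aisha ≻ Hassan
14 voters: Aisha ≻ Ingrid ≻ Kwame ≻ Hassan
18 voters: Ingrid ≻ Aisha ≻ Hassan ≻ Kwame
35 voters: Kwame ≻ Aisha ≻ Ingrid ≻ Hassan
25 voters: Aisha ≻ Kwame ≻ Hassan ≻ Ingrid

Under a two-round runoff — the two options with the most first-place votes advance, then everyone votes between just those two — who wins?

Round 1 first-place votes: Aisha 39, Hassan 0, Kwame 45, Ingrid 18.
Kwame and Aisha advance.
Runoff: Kwame is preferred to Aisha by 45 voters; Aisha by 57.
Aisha wins the runoff.

Aisha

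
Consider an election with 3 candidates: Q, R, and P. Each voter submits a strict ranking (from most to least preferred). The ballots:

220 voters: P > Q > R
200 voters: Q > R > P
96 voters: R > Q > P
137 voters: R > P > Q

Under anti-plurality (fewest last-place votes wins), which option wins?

Last-place votes: Q 137, R 220, P 296.
Q is ranked last by the fewest voters, so Q wins.

Q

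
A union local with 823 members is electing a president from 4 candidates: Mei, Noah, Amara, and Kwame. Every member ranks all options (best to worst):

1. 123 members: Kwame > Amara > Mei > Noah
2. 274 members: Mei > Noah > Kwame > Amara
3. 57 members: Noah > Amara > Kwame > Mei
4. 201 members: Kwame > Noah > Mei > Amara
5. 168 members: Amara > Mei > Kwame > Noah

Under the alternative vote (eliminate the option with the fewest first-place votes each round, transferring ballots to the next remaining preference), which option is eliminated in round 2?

Round 1: Mei 274, Noah 57, Amara 168, Kwame 324. Eliminate Noah.
Round 2: Mei 274, Amara 225, Kwame 324. Eliminate Amara.

Amara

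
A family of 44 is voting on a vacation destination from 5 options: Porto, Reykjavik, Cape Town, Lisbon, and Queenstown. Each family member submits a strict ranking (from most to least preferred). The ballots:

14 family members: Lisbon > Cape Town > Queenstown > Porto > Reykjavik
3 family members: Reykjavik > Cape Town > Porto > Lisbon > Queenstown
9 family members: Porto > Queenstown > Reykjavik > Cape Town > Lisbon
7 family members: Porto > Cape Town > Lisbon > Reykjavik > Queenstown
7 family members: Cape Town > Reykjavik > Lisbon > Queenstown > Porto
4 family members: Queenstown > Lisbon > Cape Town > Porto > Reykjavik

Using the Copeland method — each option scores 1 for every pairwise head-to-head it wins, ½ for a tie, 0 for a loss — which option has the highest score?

Porto: beats Reykjavik; loses to Cape Town, Lisbon, and Queenstown → score 1.
Reykjavik: loses to Porto, Cape Town, Lisbon, and Queenstown → score 0.
Cape Town: beats Porto, Reykjavik, Lisbon, and Queenstown → score 4.
Lisbon: beats Porto, Reykjavik, and Queenstown; loses to Cape Town → score 3.
Queenstown: beats Porto and Reykjavik; loses to Cape Town and Lisbon → score 2.
Cape Town has the best pairwise record.

Cape Town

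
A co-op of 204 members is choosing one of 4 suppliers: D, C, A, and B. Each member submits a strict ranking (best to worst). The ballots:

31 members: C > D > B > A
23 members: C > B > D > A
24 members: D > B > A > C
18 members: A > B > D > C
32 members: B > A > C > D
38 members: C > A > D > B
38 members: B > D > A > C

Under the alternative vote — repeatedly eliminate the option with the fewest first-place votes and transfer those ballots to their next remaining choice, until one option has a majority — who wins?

B

Round 1: D 24, C 92, A 18, B 70. Eliminate A.
Round 2: D 24, C 92, B 88. Eliminate D.
Round 3: C 92, B 112. B has a majority.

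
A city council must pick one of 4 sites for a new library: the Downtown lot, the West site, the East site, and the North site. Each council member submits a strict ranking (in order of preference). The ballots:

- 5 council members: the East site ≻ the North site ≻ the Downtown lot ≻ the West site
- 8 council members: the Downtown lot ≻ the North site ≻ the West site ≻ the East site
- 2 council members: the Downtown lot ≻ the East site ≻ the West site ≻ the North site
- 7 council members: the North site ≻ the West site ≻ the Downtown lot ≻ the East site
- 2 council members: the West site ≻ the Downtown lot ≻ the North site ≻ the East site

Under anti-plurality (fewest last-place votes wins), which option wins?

the Downtown lot

Last-place votes: the Downtown lot 0, the West site 5, the East site 17, the North site 2.
the Downtown lot is ranked last by the fewest voters, so the Downtown lot wins.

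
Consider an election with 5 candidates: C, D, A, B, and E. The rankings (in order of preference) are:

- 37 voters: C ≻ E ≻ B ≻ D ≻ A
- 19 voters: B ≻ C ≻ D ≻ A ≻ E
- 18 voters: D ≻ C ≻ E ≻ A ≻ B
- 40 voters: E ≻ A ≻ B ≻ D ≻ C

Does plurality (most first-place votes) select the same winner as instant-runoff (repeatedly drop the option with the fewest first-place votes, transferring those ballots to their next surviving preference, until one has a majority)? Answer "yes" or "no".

no

Plurality — first-place votes: C 37, D 18, A 0, B 19, E 40. Winner: E.
Instant-runoff — R1 C 37, D 18, A 0, B 19, E 40 (A out); R2 C 37, D 18, B 19, E 40 (D out); R3 C 55, B 19, E 40 (B out); R4 C 74, E 40 (C winner). Winner: C.
The two methods disagree.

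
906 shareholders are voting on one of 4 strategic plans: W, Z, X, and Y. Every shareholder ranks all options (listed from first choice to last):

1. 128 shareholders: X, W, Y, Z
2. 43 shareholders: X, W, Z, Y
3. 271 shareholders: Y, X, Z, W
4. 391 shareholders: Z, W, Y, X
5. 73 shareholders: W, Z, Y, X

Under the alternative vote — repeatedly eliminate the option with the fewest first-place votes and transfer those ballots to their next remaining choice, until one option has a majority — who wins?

Round 1: W 73, Z 391, X 171, Y 271. Eliminate W.
Round 2: Z 464, X 171, Y 271. Z has a majority.

Z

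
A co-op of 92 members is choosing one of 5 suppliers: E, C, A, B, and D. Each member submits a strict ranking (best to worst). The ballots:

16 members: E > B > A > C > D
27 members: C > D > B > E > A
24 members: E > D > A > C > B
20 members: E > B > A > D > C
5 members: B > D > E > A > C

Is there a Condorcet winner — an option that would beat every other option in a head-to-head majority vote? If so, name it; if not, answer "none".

E

E vs C: 65–27 for E.
E vs A: 92–0 for E.
E vs B: 60–32 for E.
E vs D: 60–32 for E.
E beats every other option head-to-head.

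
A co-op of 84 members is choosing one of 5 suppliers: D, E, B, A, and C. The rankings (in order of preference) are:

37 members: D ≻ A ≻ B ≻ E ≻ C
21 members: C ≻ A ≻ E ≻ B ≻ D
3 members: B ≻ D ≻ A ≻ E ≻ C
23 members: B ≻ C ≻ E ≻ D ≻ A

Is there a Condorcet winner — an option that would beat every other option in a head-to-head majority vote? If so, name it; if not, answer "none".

none

Checking pairwise contests:
E beats D 44–40.
B beats E 63–21.
A beats B 58–26.
D beats A 63–21.
B beats C 63–21.
Every option loses at least one head-to-head, so there is no Condorcet winner.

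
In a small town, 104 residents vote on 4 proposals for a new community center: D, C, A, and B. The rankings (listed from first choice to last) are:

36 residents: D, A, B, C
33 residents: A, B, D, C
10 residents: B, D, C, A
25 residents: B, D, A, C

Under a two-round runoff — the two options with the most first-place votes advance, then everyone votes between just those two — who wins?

B

Round 1 first-place votes: D 36, C 0, A 33, B 35.
D and B advance.
Runoff: D is preferred to B by 36 voters; B by 68.
B wins the runoff.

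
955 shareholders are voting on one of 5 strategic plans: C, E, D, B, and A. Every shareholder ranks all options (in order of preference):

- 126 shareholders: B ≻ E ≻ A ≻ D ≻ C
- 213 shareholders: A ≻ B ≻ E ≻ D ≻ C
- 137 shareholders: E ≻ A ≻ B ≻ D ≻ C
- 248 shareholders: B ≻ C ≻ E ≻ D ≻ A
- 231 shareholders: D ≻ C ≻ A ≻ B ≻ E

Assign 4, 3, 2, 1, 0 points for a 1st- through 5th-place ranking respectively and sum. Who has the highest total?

C: 126·0 + 213·0 + 137·0 + 248·3 + 231·3 = 1437
E: 126·3 + 213·2 + 137·4 + 248·2 + 231·0 = 1848
D: 126·1 + 213·1 + 137·1 + 248·1 + 231·4 = 1648
B: 126·4 + 213·3 + 137·2 + 248·4 + 231·1 = 2640
A: 126·2 + 213·4 + 137·3 + 248·0 + 231·2 = 1977
B has the highest Borda score (2640).

B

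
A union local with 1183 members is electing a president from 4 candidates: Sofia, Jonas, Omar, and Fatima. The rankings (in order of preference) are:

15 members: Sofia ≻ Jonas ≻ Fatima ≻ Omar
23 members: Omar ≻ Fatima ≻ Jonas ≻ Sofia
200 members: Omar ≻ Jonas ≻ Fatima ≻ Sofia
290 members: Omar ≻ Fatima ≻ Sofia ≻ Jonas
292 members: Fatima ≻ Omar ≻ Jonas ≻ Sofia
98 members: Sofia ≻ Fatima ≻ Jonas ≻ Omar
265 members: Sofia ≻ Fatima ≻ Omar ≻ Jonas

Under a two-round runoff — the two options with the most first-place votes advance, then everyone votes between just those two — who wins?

Omar

Round 1 first-place votes: Sofia 378, Jonas 0, Omar 513, Fatima 292.
Omar and Sofia advance.
Runoff: Omar is preferred to Sofia by 805 voters; Sofia by 378.
Omar wins the runoff.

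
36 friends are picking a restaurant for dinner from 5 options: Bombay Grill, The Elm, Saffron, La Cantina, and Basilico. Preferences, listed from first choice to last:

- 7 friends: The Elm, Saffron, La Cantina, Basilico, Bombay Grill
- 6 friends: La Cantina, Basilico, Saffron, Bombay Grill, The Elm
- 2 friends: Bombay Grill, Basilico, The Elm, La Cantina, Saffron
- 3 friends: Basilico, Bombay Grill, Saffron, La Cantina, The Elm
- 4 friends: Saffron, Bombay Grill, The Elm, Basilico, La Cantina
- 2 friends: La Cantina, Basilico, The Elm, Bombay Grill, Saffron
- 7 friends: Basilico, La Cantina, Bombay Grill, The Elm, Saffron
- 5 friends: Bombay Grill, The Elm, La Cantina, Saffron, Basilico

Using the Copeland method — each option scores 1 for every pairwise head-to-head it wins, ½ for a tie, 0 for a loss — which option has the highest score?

La Cantina

Bombay Grill: beats The Elm and Saffron; loses to La Cantina and Basilico → score 2.
The Elm: beats Saffron; ties La Cantina; loses to Bombay Grill and Basilico → score 1.5.
Saffron: loses to Bombay Grill, The Elm, La Cantina, and Basilico → score 0.
La Cantina: beats Bombay Grill, Saffron, and Basilico; ties The Elm → score 3.5.
Basilico: beats Bombay Grill, The Elm, and Saffron; loses to La Cantina → score 3.
La Cantina has the best pairwise record.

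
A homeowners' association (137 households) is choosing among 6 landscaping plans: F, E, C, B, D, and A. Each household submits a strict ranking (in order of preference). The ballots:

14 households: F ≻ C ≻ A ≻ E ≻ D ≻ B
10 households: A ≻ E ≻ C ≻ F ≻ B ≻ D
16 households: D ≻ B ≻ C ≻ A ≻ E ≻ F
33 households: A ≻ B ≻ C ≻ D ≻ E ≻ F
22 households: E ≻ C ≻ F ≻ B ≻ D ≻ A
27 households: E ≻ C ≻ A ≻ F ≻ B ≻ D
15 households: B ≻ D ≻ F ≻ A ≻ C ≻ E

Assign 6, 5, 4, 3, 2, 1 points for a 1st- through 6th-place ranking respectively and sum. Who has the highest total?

F: 14·6 + 10·3 + 16·1 + 33·1 + 22·4 + 27·3 + 15·4 = 392
E: 14·3 + 10·5 + 16·2 + 33·2 + 22·6 + 27·6 + 15·1 = 499
C: 14·5 + 10·4 + 16·4 + 33·4 + 22·5 + 27·5 + 15·2 = 581
B: 14·1 + 10·2 + 16·5 + 33·5 + 22·3 + 27·2 + 15·6 = 489
D: 14·2 + 10·1 + 16·6 + 33·3 + 22·2 + 27·1 + 15·5 = 379
A: 14·4 + 10·6 + 16·3 + 33·6 + 22·1 + 27·4 + 15·3 = 537
C has the highest Borda score (581).

C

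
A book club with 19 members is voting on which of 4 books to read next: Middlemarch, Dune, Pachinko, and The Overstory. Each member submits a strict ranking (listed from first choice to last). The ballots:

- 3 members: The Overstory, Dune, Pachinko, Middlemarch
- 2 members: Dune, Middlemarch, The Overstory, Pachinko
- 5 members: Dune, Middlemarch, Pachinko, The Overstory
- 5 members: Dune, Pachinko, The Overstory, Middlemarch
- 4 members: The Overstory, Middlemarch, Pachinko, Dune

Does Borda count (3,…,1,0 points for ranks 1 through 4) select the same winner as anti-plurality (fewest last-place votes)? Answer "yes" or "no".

Borda — scores: Middlemarch 22, Dune 42, Pachinko 22, The Overstory 28. Winner: Dune.
Anti-plurality — last-place votes: Middlemarch 8, Dune 4, Pachinko 2, The Overstory 5. Winner: Pachinko.
The two methods disagree.

no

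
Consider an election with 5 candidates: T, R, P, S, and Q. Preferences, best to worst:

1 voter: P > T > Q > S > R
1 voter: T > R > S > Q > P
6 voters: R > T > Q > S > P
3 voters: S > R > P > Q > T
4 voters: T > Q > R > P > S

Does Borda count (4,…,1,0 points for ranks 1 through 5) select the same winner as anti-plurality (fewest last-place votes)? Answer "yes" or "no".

no

Borda — scores: T 41, R 44, P 14, S 21, Q 30. Winner: R.
Anti-plurality — last-place votes: T 3, R 1, P 7, S 4, Q 0. Winner: Q.
The two methods disagree.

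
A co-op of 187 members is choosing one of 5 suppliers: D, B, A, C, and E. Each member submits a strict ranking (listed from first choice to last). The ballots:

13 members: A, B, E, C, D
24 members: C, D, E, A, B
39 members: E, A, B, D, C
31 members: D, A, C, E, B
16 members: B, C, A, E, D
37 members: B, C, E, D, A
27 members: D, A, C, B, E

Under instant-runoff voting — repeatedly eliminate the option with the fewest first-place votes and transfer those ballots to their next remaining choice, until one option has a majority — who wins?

Round 1: D 58, B 53, A 13, C 24, E 39. Eliminate A.
Round 2: D 58, B 66, C 24, E 39. Eliminate C.
Round 3: D 82, B 66, E 39. Eliminate E.
Round 4: D 82, B 105. B has a majority.

B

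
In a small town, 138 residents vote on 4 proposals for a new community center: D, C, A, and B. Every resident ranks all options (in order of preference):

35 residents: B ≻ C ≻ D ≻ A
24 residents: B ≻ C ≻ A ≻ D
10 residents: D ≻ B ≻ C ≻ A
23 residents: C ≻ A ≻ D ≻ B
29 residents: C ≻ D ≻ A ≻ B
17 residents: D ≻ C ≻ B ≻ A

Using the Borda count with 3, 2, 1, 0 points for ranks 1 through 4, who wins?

C

D: 35·1 + 24·0 + 10·3 + 23·1 + 29·2 + 17·3 = 197
C: 35·2 + 24·2 + 10·1 + 23·3 + 29·3 + 17·2 = 318
A: 35·0 + 24·1 + 10·0 + 23·2 + 29·1 + 17·0 = 99
B: 35·3 + 24·3 + 10·2 + 23·0 + 29·0 + 17·1 = 214
C has the highest Borda score (318).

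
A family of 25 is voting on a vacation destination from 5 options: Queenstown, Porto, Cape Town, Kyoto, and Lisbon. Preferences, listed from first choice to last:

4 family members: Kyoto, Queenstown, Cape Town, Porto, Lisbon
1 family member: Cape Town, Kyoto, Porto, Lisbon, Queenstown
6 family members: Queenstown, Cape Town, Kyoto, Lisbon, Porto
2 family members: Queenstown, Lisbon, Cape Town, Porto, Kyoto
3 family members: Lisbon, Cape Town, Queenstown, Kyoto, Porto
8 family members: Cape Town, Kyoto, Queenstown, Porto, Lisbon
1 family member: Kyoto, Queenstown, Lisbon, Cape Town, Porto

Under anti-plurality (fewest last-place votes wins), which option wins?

Cape Town

Last-place votes: Queenstown 1, Porto 10, Cape Town 0, Kyoto 2, Lisbon 12.
Cape Town is ranked last by the fewest voters, so Cape Town wins.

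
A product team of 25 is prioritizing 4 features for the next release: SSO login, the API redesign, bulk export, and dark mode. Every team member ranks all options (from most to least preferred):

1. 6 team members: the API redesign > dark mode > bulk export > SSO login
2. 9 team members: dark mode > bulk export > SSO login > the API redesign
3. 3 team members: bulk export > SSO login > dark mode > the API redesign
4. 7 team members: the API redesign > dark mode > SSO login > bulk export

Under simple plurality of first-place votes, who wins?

the API redesign

First-place votes: SSO login 0, the API redesign 13, bulk export 3, dark mode 9.
the API redesign has the most first-place votes.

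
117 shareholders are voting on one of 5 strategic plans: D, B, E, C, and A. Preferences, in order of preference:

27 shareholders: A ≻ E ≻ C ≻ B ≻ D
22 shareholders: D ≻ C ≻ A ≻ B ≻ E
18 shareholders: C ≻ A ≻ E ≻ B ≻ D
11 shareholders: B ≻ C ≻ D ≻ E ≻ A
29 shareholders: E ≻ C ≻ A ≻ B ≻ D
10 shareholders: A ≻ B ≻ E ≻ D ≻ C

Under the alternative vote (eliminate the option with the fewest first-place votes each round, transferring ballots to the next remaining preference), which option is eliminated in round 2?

Round 1: D 22, B 11, E 29, C 18, A 37. Eliminate B.
Round 2: D 22, E 29, C 29, A 37. Eliminate D.

D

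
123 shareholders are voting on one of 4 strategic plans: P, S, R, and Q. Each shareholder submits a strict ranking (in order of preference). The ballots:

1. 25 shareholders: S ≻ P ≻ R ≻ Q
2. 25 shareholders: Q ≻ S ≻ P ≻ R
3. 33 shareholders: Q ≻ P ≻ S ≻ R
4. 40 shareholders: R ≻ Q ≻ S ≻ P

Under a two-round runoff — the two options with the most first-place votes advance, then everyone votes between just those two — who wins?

R

Round 1 first-place votes: P 0, S 25, R 40, Q 58.
Q and R advance.
Runoff: Q is preferred to R by 58 voters; R by 65.
R wins the runoff.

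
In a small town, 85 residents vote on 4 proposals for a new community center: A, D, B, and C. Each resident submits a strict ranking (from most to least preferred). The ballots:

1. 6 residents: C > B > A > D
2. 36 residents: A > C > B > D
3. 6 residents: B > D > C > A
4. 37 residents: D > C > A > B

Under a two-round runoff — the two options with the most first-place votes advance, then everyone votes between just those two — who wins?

D

Round 1 first-place votes: A 36, D 37, B 6, C 6.
D and A advance.
Runoff: D is preferred to A by 43 voters; A by 42.
D wins the runoff.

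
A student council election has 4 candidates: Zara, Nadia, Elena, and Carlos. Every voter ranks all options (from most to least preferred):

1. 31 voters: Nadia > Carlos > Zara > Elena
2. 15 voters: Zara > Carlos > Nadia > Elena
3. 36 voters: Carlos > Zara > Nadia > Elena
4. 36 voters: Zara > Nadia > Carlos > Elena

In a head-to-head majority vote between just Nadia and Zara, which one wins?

Zara

Voters preferring Nadia to Zara: 31; preferring Zara to Nadia: 87.
Zara wins the head-to-head.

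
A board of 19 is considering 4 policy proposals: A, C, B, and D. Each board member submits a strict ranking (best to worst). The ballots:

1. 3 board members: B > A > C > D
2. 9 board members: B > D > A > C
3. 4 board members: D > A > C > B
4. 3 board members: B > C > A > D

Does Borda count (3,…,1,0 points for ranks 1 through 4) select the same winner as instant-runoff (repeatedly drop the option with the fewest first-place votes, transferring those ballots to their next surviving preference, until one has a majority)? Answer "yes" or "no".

Borda — scores: A 26, C 13, B 45, D 30. Winner: B.
Instant-runoff — R1 A 0, C 0, B 15, D 4 (B winner). Winner: B.
The two methods agree.

yes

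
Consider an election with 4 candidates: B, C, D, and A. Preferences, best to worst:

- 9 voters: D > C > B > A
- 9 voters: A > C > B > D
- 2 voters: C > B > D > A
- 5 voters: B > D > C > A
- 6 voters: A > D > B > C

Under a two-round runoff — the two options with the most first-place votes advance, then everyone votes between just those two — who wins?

D

Round 1 first-place votes: B 5, C 2, D 9, A 15.
A and D advance.
Runoff: A is preferred to D by 15 voters; D by 16.
D wins the runoff.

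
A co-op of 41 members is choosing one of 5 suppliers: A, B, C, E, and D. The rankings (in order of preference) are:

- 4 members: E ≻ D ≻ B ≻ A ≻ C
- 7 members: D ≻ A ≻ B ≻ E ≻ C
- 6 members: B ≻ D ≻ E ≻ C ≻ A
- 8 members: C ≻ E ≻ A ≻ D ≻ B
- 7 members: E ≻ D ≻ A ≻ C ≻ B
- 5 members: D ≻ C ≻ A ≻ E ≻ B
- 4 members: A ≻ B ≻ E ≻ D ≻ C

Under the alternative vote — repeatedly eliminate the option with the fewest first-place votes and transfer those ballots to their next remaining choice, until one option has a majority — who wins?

Round 1: A 4, B 6, C 8, E 11, D 12. Eliminate A.
Round 2: B 10, C 8, E 11, D 12. Eliminate C.
Round 3: B 10, E 19, D 12. Eliminate B.
Round 4: E 23, D 18. E has a majority.

E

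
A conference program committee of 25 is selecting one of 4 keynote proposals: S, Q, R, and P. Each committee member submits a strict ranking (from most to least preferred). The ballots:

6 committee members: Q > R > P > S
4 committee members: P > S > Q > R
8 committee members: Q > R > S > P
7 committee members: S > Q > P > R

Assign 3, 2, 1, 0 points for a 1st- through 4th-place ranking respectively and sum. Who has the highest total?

Q

S: 6·0 + 4·2 + 8·1 + 7·3 = 37
Q: 6·3 + 4·1 + 8·3 + 7·2 = 60
R: 6·2 + 4·0 + 8·2 + 7·0 = 28
P: 6·1 + 4·3 + 8·0 + 7·1 = 25
Q has the highest Borda score (60).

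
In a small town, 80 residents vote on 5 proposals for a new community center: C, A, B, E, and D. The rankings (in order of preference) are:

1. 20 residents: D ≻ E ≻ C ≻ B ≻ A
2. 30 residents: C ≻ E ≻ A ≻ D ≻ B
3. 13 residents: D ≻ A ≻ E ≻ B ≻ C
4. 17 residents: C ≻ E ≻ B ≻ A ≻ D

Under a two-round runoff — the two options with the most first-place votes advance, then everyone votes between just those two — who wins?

C

Round 1 first-place votes: C 47, A 0, B 0, E 0, D 33.
C and D advance.
Runoff: C is preferred to D by 47 voters; D by 33.
C wins the runoff.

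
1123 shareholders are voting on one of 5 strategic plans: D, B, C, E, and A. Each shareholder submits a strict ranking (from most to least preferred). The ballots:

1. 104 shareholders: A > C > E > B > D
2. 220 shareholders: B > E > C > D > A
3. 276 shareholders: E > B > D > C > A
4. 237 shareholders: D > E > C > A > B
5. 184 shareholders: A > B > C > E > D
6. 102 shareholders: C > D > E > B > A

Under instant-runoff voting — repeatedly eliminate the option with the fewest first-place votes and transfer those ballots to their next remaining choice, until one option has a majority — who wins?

E

Round 1: D 237, B 220, C 102, E 276, A 288. Eliminate C.
Round 2: D 339, B 220, E 276, A 288. Eliminate B.
Round 3: D 339, E 496, A 288. Eliminate A.
Round 4: D 339, E 784. E has a majority.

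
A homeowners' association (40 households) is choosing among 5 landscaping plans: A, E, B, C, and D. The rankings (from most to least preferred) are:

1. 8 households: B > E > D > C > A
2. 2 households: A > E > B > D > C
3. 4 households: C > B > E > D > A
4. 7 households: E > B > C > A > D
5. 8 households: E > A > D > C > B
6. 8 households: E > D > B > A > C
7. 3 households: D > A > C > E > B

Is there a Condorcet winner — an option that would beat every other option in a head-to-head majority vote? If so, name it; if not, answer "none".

E vs A: 35–5 for E.
E vs B: 28–12 for E.
E vs C: 33–7 for E.
E vs D: 37–3 for E.
E beats every other option head-to-head.

E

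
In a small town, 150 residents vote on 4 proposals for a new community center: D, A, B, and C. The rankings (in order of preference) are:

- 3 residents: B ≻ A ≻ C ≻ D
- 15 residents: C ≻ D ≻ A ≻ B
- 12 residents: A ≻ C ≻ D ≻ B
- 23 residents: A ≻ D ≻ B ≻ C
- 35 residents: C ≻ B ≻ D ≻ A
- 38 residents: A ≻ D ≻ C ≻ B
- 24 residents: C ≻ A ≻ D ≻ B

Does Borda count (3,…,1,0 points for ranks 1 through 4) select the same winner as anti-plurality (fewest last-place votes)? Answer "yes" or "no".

Borda — scores: D 223, A 288, B 102, C 287. Winner: A.
Anti-plurality — last-place votes: D 3, A 35, B 89, C 23. Winner: D.
The two methods disagree.

no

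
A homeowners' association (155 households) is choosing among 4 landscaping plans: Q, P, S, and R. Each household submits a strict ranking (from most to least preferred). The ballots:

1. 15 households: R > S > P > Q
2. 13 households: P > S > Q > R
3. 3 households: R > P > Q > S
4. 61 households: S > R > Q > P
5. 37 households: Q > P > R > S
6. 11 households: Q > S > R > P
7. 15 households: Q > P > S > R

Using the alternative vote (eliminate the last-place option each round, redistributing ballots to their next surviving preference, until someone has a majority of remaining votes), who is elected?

S

Round 1: Q 63, P 13, S 61, R 18. Eliminate P.
Round 2: Q 63, S 74, R 18. Eliminate R.
Round 3: Q 66, S 89. S has a majority.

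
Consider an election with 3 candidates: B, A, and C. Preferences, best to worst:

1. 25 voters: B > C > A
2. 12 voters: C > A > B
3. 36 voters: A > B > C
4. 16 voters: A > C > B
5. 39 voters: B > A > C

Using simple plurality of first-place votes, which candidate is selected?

First-place votes: B 64, A 52, C 12.
B has the most first-place votes.

B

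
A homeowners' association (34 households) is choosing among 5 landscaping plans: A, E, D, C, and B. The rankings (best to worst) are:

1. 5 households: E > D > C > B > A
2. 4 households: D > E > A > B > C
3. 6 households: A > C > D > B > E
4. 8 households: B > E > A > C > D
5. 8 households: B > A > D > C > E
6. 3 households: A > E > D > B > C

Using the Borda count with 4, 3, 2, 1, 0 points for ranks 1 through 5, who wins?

A: 5·0 + 4·2 + 6·4 + 8·2 + 8·3 + 3·4 = 84
E: 5·4 + 4·3 + 6·0 + 8·3 + 8·0 + 3·3 = 65
D: 5·3 + 4·4 + 6·2 + 8·0 + 8·2 + 3·2 = 65
C: 5·2 + 4·0 + 6·3 + 8·1 + 8·1 + 3·0 = 44
B: 5·1 + 4·1 + 6·1 + 8·4 + 8·4 + 3·1 = 82
A has the highest Borda score (84).

A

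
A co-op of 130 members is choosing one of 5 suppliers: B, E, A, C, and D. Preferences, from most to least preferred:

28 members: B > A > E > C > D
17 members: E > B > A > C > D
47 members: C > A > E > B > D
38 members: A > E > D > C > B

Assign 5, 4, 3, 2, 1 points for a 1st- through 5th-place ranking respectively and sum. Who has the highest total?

B: 28·5 + 17·4 + 47·2 + 38·1 = 340
E: 28·3 + 17·5 + 47·3 + 38·4 = 462
A: 28·4 + 17·3 + 47·4 + 38·5 = 541
C: 28·2 + 17·2 + 47·5 + 38·2 = 401
D: 28·1 + 17·1 + 47·1 + 38·3 = 206
A has the highest Borda score (541).

A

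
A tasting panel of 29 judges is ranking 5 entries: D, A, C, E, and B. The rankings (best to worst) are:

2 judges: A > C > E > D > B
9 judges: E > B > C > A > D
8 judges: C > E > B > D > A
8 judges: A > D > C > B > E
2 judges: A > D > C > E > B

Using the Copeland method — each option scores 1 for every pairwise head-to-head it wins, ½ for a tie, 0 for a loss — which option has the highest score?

C

D: loses to A, C, E, and B → score 0.
A: beats D; loses to C, E, and B → score 1.
C: beats D, A, E, and B → score 4.
E: beats D, A, and B; loses to C → score 3.
B: beats D and A; loses to C and E → score 2.
C has the best pairwise record.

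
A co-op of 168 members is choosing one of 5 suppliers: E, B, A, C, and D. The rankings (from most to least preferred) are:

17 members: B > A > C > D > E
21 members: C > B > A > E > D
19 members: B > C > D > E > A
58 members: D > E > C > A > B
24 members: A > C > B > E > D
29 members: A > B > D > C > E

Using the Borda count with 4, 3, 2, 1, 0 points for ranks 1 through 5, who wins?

C

E: 17·0 + 21·1 + 19·1 + 58·3 + 24·1 + 29·0 = 238
B: 17·4 + 21·3 + 19·4 + 58·0 + 24·2 + 29·3 = 342
A: 17·3 + 21·2 + 19·0 + 58·1 + 24·4 + 29·4 = 363
C: 17·2 + 21·4 + 19·3 + 58·2 + 24·3 + 29·1 = 392
D: 17·1 + 21·0 + 19·2 + 58·4 + 24·0 + 29·2 = 345
C has the highest Borda score (392).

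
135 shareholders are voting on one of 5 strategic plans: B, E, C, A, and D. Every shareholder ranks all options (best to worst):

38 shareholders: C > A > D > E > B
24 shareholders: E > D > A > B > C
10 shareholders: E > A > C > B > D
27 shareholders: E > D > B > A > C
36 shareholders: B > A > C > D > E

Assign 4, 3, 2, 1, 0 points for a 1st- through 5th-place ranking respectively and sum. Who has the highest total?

B: 38·0 + 24·1 + 10·1 + 27·2 + 36·4 = 232
E: 38·1 + 24·4 + 10·4 + 27·4 + 36·0 = 282
C: 38·4 + 24·0 + 10·2 + 27·0 + 36·2 = 244
A: 38·3 + 24·2 + 10·3 + 27·1 + 36·3 = 327
D: 38·2 + 24·3 + 10·0 + 27·3 + 36·1 = 265
A has the highest Borda score (327).

A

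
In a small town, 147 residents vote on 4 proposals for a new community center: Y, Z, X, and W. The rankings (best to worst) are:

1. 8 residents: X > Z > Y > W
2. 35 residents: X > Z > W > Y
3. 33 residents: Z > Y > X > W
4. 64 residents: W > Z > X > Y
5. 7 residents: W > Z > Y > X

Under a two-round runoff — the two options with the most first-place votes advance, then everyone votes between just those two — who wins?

X

Round 1 first-place votes: Y 0, Z 33, X 43, W 71.
W and X advance.
Runoff: W is preferred to X by 71 voters; X by 76.
X wins the runoff.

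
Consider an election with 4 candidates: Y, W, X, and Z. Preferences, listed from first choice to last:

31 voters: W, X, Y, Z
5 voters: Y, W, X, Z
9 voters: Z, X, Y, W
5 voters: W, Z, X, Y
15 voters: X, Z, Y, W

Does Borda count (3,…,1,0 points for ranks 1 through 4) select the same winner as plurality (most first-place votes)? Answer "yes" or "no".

Borda — scores: Y 70, W 118, X 135, Z 67. Winner: X.
Plurality — first-place votes: Y 5, W 36, X 15, Z 9. Winner: W.
The two methods disagree.

no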